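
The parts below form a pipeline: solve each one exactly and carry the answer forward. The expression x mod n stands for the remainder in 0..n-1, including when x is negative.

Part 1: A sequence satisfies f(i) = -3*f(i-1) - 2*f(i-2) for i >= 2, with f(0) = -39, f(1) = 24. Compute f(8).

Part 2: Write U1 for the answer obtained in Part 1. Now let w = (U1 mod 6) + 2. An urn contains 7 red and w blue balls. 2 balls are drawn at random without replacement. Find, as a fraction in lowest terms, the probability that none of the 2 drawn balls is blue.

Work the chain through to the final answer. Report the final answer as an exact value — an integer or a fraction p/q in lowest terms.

7/12

Part 1: f(2) = -3*(24) - 2*(-39) = 6; iterating: f(2)=6, f(3)=-66, f(4)=186, f(5)=-426, f(6)=906, f(7)=-1866, f(8)=3786; answer 3786
Part 2: U1 = 3786; w = 2; total draws C(9,2) = 36; favorable C(7,2) = 21; P = 7/12; answer 7/12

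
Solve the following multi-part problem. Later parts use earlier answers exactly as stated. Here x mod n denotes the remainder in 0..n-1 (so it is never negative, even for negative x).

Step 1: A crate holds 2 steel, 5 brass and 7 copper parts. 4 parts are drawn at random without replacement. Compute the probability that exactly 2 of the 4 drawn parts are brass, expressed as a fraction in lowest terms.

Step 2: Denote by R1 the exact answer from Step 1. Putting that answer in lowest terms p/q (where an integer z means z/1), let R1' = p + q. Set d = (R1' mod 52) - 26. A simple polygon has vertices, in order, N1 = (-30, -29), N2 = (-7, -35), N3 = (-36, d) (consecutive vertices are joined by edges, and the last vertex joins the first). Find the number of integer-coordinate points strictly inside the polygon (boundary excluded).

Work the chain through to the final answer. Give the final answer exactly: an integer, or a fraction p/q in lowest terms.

117

Step 1: total draws C(14,4) = 1001; favorable C(5,2)*C(9,2) = 360; P = 360/1001; answer 360/1001
Step 2: R1 = 360/1001; threaded value p + q = 1361; d = -17; cross terms: (-30*-35 - -7*-29)=847, (-7*-17 - -36*-35)=-1141, (-36*-29 - -30*-17)=534; twice the area = |240| = 240; area = 120; boundary points = 1 + 1 + 6 = 8; strictly interior points = area - boundary/2 + 1 = 117; answer 117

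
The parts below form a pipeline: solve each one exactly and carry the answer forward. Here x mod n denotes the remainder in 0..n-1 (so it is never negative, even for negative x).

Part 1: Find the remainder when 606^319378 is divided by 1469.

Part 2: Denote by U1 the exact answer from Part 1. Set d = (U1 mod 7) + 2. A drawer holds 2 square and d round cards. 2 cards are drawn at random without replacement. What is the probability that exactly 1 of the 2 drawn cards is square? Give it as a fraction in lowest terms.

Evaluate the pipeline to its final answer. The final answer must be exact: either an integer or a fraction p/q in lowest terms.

3/7

Part 1: squarings mod 1469: 606^1=606, 606^2=1455, 606^4=196, 606^8=222, 606^16=807, 606^32=482, 606^64=222, 606^128=807, 606^256=482, 606^512=222, 606^1024=807, 606^2048=482, 606^4096=222, 606^8192=807, 606^16384=482, 606^32768=222, 606^65536=807, 606^131072=482, 606^262144=222; 606^319378 = 606^2 * 606^16 * 606^128 * 606^256 * 606^512 * 606^1024 * 606^2048 * 606^4096 * 606^16384 * 606^32768 * 606^262144 = 1299 (mod 1469); answer 1299
Part 2: U1 = 1299; d = 6; total draws C(8,2) = 28; favorable C(2,1)*C(6,1) = 12; P = 3/7; answer 3/7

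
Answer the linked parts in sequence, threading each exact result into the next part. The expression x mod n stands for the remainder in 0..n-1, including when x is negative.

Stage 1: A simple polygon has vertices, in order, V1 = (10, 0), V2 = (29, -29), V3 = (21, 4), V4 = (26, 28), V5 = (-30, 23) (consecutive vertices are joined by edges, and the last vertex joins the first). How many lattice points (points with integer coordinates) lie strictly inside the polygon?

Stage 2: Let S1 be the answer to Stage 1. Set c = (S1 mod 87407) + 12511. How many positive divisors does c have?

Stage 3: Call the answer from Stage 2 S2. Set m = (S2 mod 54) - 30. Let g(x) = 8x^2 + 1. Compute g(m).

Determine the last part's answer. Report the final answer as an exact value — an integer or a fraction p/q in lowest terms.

Stage 1: cross terms: (10*-29 - 29*0)=-290, (29*4 - 21*-29)=725, (21*28 - 26*4)=484, (26*23 - -30*28)=1438, (-30*0 - 10*23)=-230; twice the area = |2127| = 2127; area = 2127/2; boundary points = 1 + 1 + 1 + 1 + 1 = 5; strictly interior points = area - boundary/2 + 1 = 1062; answer 1062
Stage 2: S1 = 1062; c = 13573; 13573 = 7^2 * 277; number of divisors = (2+1) * (1+1) = 6; answer 6
Stage 3: S2 = 6; m = -24; 8*(-24)^2 + 1 = (4608) + (1) = 4609; answer 4609

4609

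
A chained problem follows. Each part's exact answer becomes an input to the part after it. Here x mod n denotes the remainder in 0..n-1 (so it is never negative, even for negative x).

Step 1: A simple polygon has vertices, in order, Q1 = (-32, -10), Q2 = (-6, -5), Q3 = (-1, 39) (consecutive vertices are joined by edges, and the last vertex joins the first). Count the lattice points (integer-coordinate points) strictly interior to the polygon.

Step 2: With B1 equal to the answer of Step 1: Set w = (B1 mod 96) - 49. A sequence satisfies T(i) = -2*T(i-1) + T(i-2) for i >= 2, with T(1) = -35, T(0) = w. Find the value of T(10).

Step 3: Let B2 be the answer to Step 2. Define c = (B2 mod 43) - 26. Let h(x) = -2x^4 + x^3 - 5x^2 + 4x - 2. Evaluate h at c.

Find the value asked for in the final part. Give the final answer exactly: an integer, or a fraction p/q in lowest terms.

Step 1: cross terms: (-32*-5 - -6*-10)=100, (-6*39 - -1*-5)=-239, (-1*-10 - -32*39)=1258; twice the area = |1119| = 1119; area = 1119/2; boundary points = 1 + 1 + 1 = 3; strictly interior points = area - boundary/2 + 1 = 559; answer 559
Step 2: B1 = 559; w = 30; T(2) = -2*(-35) + 1*(30) = 100; iterating: T(2)=100, T(3)=-235, T(4)=570, T(5)=-1375, T(6)=3320, T(7)=-8015, T(8)=19350, T(9)=-46715, T(10)=112780; answer 112780
Step 3: B2 = 112780; c = 8; -2*(8)^4 + 1*(8)^3 - 5*(8)^2 + 4*(8)^1 - 2 = (-8192) + (512) + (-320) + (32) + (-2) = -7970; answer -7970

-7970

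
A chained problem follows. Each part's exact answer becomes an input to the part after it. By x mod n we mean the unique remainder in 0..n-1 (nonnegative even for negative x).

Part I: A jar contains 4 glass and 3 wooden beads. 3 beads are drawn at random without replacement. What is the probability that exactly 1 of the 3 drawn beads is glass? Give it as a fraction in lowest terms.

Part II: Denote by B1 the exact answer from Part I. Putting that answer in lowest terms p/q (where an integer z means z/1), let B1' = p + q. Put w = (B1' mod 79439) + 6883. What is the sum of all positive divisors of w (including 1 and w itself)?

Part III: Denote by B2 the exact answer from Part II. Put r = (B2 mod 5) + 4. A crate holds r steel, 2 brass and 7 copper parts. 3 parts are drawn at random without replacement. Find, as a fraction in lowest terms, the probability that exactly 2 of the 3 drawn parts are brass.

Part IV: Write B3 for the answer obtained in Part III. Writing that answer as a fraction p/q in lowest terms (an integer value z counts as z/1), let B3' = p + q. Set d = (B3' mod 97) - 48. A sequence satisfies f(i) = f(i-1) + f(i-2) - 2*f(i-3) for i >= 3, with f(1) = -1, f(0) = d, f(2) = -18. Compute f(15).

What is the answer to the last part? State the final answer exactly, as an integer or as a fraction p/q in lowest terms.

Part I: total draws C(7,3) = 35; favorable C(4,1)*C(3,2) = 12; P = 12/35; answer 12/35
Part II: B1 = 12/35; threaded value p + q = 47; w = 6930; 6930 = 2 * 3^2 * 5 * 7 * 11; sigma = (1 + 2) * (1 + 3 + 9) * (1 + 5) * (1 + 7) * (1 + 11) = 3 * 13 * 6 * 8 * 12 = 22464; answer 22464
Part III: B2 = 22464; r = 8; total draws C(17,3) = 680; favorable C(2,2)*C(15,1) = 15; P = 3/136; answer 3/136
Part IV: B3 = 3/136; threaded value p + q = 139; d = -6; f(3) = 1*(-18) + 1*(-1) - 2*(-6) = -7; iterating: f(3)=-7, f(4)=-23, f(5)=6, f(6)=-3, f(7)=49, f(8)=34, f(9)=89, f(10)=25, f(11)=46, f(12)=-107, f(13)=-111, f(14)=-310, f(15)=-207; answer -207

-207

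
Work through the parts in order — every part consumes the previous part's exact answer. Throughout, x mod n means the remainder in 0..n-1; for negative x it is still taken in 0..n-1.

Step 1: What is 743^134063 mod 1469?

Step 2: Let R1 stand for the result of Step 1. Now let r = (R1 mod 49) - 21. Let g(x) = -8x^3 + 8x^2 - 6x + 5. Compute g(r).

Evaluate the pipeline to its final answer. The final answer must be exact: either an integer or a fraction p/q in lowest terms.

669

Step 1: squarings mod 1469: 743^1=743, 743^2=1174, 743^4=354, 743^8=451, 743^16=679, 743^32=1244, 743^64=679, 743^128=1244, 743^256=679, 743^512=1244, 743^1024=679, 743^2048=1244, 743^4096=679, 743^8192=1244, 743^16384=679, 743^32768=1244, 743^65536=679, 743^131072=1244; 743^134063 = 743^1 * 743^2 * 743^4 * 743^8 * 743^32 * 743^128 * 743^256 * 743^512 * 743^2048 * 743^131072 = 605 (mod 1469); answer 605
Step 2: R1 = 605; r = -4; -8*(-4)^3 + 8*(-4)^2 - 6*(-4)^1 + 5 = (512) + (128) + (24) + (5) = 669; answer 669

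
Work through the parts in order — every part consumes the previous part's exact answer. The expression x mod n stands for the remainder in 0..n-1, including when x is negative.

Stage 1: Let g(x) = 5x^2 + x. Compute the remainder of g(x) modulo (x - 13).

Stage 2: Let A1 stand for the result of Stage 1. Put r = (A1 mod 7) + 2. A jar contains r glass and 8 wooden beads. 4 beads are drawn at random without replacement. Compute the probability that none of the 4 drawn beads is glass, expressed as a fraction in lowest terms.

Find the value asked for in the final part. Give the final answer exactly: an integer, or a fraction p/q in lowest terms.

Stage 1: remainder = value at the root: 5*(13)^2 + 1*(13)^1 = (845) + (13) = 858; answer 858
Stage 2: A1 = 858; r = 6; total draws C(14,4) = 1001; favorable C(8,4) = 70; P = 10/143; answer 10/143

10/143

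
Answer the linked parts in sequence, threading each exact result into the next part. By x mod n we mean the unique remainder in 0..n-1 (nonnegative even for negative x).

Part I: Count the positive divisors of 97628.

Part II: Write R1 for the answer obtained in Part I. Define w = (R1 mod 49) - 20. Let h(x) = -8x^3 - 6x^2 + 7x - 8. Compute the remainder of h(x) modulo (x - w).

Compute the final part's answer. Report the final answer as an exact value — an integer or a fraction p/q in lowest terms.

Part I: 97628 = 2^2 * 24407; number of divisors = (2+1) * (1+1) = 6; answer 6
Part II: R1 = 6; w = -14; remainder = value at the root: -8*(-14)^3 - 6*(-14)^2 + 7*(-14)^1 - 8 = (21952) + (-1176) + (-98) + (-8) = 20670; answer 20670

20670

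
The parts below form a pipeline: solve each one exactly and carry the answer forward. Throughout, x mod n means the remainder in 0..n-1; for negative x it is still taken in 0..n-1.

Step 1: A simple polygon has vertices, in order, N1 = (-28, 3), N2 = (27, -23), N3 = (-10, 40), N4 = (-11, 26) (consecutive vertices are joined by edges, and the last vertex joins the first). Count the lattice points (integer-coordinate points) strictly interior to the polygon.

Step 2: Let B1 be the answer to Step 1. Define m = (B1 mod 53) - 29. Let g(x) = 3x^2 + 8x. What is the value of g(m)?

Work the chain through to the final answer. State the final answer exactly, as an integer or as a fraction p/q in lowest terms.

Step 1: cross terms: (-28*-23 - 27*3)=563, (27*40 - -10*-23)=850, (-10*26 - -11*40)=180, (-11*3 - -28*26)=695; twice the area = |2288| = 2288; area = 1144; boundary points = 1 + 1 + 1 + 1 = 4; strictly interior points = area - boundary/2 + 1 = 1143; answer 1143
Step 2: B1 = 1143; m = 1; 3*(1)^2 + 8*(1)^1 = (3) + (8) = 11; answer 11

11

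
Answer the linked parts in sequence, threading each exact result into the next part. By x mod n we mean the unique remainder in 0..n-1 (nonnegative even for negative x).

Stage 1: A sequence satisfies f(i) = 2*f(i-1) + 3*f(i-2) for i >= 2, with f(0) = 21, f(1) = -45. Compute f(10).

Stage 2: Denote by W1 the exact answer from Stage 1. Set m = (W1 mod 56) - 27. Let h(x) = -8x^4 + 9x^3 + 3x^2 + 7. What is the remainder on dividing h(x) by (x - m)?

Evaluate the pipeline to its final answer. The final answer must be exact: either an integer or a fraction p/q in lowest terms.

Stage 1: f(2) = 2*(-45) + 3*(21) = -27; iterating: f(2)=-27, f(3)=-189, f(4)=-459, f(5)=-1485, f(6)=-4347, f(7)=-13149, f(8)=-39339, f(9)=-118125, f(10)=-354267; answer -354267
Stage 2: W1 = -354267; m = 18; remainder = value at the root: -8*(18)^4 + 9*(18)^3 + 3*(18)^2 + 7 = (-839808) + (52488) + (972) + (7) = -786341; answer -786341

-786341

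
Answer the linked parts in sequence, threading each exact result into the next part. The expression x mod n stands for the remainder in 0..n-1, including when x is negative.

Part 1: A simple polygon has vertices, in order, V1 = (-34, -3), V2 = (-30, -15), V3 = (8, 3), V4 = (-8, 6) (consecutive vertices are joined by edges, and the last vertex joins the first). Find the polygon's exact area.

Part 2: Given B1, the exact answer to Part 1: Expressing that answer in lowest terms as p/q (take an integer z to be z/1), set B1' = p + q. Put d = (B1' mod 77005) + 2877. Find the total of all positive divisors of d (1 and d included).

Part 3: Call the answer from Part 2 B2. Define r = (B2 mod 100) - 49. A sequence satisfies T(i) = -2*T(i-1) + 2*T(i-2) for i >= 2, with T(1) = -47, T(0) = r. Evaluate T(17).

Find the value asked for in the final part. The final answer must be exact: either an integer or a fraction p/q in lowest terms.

Part 1: cross terms: (-34*-15 - -30*-3)=420, (-30*3 - 8*-15)=30, (8*6 - -8*3)=72, (-8*-3 - -34*6)=228; twice the area = |750| = 750; area = 375; answer 375
Part 2: B1 = 375; threaded value p + q = 376; d = 3253; 3253 is prime, so its only divisors are 1 and 3253; sigma = 1 + 3253 = 3254; answer 3254
Part 3: B2 = 3254; r = 5; T(2) = -2*(-47) + 2*(5) = 104; iterating: T(2)=104, T(3)=-302, T(4)=812, T(5)=-2228, T(6)=6080, T(7)=-16616, T(8)=45392, T(9)=-124016, T(10)=338816, T(11)=-925664, T(12)=2528960, T(13)=-6909248, T(14)=18876416, T(15)=-51571328, T(16)=140895488, T(17)=-384933632; answer -384933632

-384933632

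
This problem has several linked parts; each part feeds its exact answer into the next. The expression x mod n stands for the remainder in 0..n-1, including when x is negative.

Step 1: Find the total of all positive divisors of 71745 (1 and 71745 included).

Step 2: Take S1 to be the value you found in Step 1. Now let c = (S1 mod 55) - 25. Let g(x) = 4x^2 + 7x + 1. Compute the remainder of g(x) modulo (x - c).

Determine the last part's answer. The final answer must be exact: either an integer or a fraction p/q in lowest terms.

Step 1: 71745 = 3 * 5 * 4783; sigma = (1 + 3) * (1 + 5) * (1 + 4783) = 4 * 6 * 4784 = 114816; answer 114816
Step 2: S1 = 114816; c = 6; remainder = value at the root: 4*(6)^2 + 7*(6)^1 + 1 = (144) + (42) + (1) = 187; answer 187

187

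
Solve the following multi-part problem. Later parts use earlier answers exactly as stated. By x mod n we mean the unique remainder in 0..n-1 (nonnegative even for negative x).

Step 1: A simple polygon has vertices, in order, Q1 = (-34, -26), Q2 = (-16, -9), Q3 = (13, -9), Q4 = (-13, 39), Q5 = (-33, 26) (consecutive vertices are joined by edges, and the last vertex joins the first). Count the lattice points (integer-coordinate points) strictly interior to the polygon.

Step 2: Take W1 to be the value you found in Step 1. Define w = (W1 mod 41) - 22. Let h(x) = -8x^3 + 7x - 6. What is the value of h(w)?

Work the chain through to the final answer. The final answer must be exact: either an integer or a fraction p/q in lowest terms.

Step 1: cross terms: (-34*-9 - -16*-26)=-110, (-16*-9 - 13*-9)=261, (13*39 - -13*-9)=390, (-13*26 - -33*39)=949, (-33*-26 - -34*26)=1742; twice the area = |3232| = 3232; area = 1616; boundary points = 1 + 29 + 2 + 1 + 1 = 34; strictly interior points = area - boundary/2 + 1 = 1600; answer 1600
Step 2: W1 = 1600; w = -21; -8*(-21)^3 + 7*(-21)^1 - 6 = (74088) + (-147) + (-6) = 73935; answer 73935

73935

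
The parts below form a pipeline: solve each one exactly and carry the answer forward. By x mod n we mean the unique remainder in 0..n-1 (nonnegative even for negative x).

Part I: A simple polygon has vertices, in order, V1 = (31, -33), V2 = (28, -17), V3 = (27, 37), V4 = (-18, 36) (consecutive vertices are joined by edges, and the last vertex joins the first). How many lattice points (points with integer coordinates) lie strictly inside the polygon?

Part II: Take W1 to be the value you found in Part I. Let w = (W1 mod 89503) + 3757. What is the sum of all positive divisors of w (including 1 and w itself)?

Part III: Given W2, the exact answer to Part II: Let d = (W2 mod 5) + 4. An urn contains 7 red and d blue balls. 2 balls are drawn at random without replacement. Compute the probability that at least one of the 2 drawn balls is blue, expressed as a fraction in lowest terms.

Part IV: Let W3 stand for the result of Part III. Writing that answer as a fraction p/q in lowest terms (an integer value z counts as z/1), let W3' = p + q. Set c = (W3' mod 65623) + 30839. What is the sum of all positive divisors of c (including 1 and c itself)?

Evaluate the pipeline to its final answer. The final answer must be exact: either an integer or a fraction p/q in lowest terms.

Part I: cross terms: (31*-17 - 28*-33)=397, (28*37 - 27*-17)=1495, (27*36 - -18*37)=1638, (-18*-33 - 31*36)=-522; twice the area = |3008| = 3008; area = 1504; boundary points = 1 + 1 + 1 + 1 = 4; strictly interior points = area - boundary/2 + 1 = 1503; answer 1503
Part II: W1 = 1503; w = 5260; 5260 = 2^2 * 5 * 263; sigma = (1 + 2 + 4) * (1 + 5) * (1 + 263) = 7 * 6 * 264 = 11088; answer 11088
Part III: W2 = 11088; d = 7; total draws C(14,2) = 91; complement C(7,2) = 21; favorable 91 - 21 = 70; P = 10/13; answer 10/13
Part IV: W3 = 10/13; threaded value p + q = 23; c = 30862; 30862 = 2 * 13 * 1187; sigma = (1 + 2) * (1 + 13) * (1 + 1187) = 3 * 14 * 1188 = 49896; answer 49896

49896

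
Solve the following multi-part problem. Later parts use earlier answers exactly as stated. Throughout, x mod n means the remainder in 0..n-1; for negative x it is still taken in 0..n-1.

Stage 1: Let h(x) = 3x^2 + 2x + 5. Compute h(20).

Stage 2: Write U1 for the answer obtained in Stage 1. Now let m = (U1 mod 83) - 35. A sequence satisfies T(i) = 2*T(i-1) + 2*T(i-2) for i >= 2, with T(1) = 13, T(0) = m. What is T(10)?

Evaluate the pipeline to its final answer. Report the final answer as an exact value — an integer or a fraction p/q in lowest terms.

-84416

Stage 1: 3*(20)^2 + 2*(20)^1 + 5 = (1200) + (40) + (5) = 1245; answer 1245
Stage 2: U1 = 1245; m = -35; T(2) = 2*(13) + 2*(-35) = -44; iterating: T(2)=-44, T(3)=-62, T(4)=-212, T(5)=-548, T(6)=-1520, T(7)=-4136, T(8)=-11312, T(9)=-30896, T(10)=-84416; answer -84416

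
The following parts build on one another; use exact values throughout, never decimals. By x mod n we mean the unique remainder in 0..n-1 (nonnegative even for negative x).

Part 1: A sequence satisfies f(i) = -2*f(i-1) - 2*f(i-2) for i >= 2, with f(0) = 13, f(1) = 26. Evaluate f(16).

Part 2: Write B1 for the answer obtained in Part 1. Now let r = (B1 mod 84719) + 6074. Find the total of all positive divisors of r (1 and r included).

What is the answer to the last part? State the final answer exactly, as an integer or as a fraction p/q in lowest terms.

Part 1: f(2) = -2*(26) - 2*(13) = -78; iterating: f(2)=-78, f(3)=104, f(4)=-52, f(5)=-104, f(6)=312, f(7)=-416, f(8)=208, f(9)=416, f(10)=-1248, f(11)=1664, f(12)=-832, f(13)=-1664, f(14)=4992, f(15)=-6656, f(16)=3328; answer 3328
Part 2: B1 = 3328; r = 9402; 9402 = 2 * 3 * 1567; sigma = (1 + 2) * (1 + 3) * (1 + 1567) = 3 * 4 * 1568 = 18816; answer 18816

18816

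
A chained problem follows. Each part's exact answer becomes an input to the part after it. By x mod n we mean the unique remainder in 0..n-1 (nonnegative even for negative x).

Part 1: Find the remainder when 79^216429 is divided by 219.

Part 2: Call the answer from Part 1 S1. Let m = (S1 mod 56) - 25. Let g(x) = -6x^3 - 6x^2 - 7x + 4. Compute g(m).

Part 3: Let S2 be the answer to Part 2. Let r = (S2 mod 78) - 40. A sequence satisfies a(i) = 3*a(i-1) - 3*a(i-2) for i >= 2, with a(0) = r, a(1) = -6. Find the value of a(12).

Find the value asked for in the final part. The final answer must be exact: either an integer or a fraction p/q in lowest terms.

Part 1: squarings mod 219: 79^1=79, 79^2=109, 79^4=55, 79^8=178, 79^16=148, 79^32=4, 79^64=16, 79^128=37, 79^256=55, 79^512=178, 79^1024=148, 79^2048=4, 79^4096=16, 79^8192=37, 79^16384=55, 79^32768=178, 79^65536=148, 79^131072=4; 79^216429 = 79^1 * 79^4 * 79^8 * 79^32 * 79^64 * 79^256 * 79^1024 * 79^2048 * 79^16384 * 79^65536 * 79^131072 = 97 (mod 219); answer 97
Part 2: S1 = 97; m = 16; -6*(16)^3 - 6*(16)^2 - 7*(16)^1 + 4 = (-24576) + (-1536) + (-112) + (4) = -26220; answer -26220
Part 3: S2 = -26220; r = 26; a(2) = 3*(-6) - 3*(26) = -96; iterating: a(2)=-96, a(3)=-270, a(4)=-522, a(5)=-756, a(6)=-702, a(7)=162, a(8)=2592, a(9)=7290, a(10)=14094, a(11)=20412, a(12)=18954; answer 18954

18954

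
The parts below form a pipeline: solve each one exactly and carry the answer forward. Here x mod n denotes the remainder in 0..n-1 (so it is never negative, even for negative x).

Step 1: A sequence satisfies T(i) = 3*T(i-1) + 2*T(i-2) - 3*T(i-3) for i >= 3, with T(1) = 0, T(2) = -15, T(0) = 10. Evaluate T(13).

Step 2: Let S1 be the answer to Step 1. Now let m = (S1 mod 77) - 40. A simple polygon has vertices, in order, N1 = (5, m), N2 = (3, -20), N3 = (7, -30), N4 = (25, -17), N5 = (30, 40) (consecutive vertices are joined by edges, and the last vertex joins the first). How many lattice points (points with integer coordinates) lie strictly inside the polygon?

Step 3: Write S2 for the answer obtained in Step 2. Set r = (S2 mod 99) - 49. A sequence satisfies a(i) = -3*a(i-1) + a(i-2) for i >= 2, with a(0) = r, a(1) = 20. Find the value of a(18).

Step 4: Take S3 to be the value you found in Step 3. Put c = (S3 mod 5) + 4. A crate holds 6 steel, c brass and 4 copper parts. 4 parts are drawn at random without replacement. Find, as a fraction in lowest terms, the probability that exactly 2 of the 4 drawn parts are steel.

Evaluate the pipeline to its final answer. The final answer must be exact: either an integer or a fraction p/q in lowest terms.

Step 1: T(3) = 3*(-15) + 2*(0) - 3*(10) = -75; iterating: T(3)=-75, T(4)=-255, T(5)=-870, T(6)=-2895, T(7)=-9660, T(8)=-32160, T(9)=-107115, T(10)=-356685, T(11)=-1187805, T(12)=-3955440, T(13)=-13171875; answer -13171875
Step 2: S1 = -13171875; m = 13; cross terms: (5*-20 - 3*13)=-139, (3*-30 - 7*-20)=50, (7*-17 - 25*-30)=631, (25*40 - 30*-17)=1510, (30*13 - 5*40)=190; twice the area = |2242| = 2242; area = 1121; boundary points = 1 + 2 + 1 + 1 + 1 = 6; strictly interior points = area - boundary/2 + 1 = 1119; answer 1119
Step 3: S2 = 1119; r = -19; a(2) = -3*(20) + 1*(-19) = -79; iterating: a(2)=-79, a(3)=257, a(4)=-850, a(5)=2807, a(6)=-9271, a(7)=30620, a(8)=-101131, a(9)=334013, a(10)=-1103170, a(11)=3643523, a(12)=-12033739, a(13)=39744740, a(14)=-131267959, a(15)=433548617, a(16)=-1431913810, a(17)=4729290047, a(18)=-15619783951; answer -15619783951
Step 4: S3 = -15619783951; c = 8; total draws C(18,4) = 3060; favorable C(6,2)*C(12,2) = 990; P = 11/34; answer 11/34

11/34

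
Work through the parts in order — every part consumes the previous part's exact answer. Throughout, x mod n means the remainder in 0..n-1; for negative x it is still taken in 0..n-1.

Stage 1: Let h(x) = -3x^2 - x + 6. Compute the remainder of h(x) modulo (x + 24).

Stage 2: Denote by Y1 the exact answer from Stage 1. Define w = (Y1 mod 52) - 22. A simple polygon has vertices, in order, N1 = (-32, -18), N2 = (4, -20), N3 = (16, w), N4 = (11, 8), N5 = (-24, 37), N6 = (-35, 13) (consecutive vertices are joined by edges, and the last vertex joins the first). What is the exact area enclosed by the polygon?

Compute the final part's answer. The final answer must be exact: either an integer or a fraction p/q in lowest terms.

Stage 1: remainder = value at the root: -3*(-24)^2 - 1*(-24)^1 + 6 = (-1728) + (24) + (6) = -1698; answer -1698
Stage 2: Y1 = -1698; w = -4; cross terms: (-32*-20 - 4*-18)=712, (4*-4 - 16*-20)=304, (16*8 - 11*-4)=172, (11*37 - -24*8)=599, (-24*13 - -35*37)=983, (-35*-18 - -32*13)=1046; twice the area = |3816| = 3816; area = 1908; answer 1908

1908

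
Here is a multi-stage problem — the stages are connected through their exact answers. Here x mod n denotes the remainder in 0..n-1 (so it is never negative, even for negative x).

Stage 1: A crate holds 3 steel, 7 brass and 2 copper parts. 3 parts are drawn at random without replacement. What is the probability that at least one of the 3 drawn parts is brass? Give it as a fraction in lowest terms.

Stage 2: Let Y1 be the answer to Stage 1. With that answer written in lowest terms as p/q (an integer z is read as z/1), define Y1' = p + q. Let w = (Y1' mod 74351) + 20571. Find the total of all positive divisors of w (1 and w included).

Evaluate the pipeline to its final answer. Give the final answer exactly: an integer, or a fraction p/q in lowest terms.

33768

Stage 1: total draws C(12,3) = 220; complement C(5,3) = 10; favorable 220 - 10 = 210; P = 21/22; answer 21/22
Stage 2: Y1 = 21/22; threaded value p + q = 43; w = 20614; 20614 = 2 * 11 * 937; sigma = (1 + 2) * (1 + 11) * (1 + 937) = 3 * 12 * 938 = 33768; answer 33768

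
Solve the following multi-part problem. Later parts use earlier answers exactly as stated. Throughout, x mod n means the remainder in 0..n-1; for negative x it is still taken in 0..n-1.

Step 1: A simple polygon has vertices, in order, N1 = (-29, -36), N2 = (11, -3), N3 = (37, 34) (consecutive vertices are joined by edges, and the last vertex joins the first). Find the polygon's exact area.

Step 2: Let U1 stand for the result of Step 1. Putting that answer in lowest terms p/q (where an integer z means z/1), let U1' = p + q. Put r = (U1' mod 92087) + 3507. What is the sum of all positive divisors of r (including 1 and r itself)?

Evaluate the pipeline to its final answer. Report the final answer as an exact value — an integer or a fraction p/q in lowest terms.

5440

Step 1: cross terms: (-29*-3 - 11*-36)=483, (11*34 - 37*-3)=485, (37*-36 - -29*34)=-346; twice the area = |622| = 622; area = 311; answer 311
Step 2: U1 = 311; threaded value p + q = 312; r = 3819; 3819 = 3 * 19 * 67; sigma = (1 + 3) * (1 + 19) * (1 + 67) = 4 * 20 * 68 = 5440; answer 5440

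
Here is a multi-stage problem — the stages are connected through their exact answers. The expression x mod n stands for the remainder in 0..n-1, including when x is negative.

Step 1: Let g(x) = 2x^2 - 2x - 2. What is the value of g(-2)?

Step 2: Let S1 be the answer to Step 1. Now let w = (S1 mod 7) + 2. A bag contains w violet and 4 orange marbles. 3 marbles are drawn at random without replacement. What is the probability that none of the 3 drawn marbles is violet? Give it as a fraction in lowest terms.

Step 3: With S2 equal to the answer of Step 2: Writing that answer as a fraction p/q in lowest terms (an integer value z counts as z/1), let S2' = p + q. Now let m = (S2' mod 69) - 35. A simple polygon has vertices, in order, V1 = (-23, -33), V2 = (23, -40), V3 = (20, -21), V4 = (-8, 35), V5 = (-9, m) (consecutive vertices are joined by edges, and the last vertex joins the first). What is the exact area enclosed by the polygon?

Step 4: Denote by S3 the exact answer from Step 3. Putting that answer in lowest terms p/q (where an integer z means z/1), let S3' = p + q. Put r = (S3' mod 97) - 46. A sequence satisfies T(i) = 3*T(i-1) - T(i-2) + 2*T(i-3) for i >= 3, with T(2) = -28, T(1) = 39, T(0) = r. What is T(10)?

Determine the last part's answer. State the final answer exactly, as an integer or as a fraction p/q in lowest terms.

Step 1: 2*(-2)^2 - 2*(-2)^1 - 2 = (8) + (4) + (-2) = 10; answer 10
Step 2: S1 = 10; w = 5; total draws C(9,3) = 84; favorable C(4,3) = 4; P = 1/21; answer 1/21
Step 3: S2 = 1/21; threaded value p + q = 22; m = -13; cross terms: (-23*-40 - 23*-33)=1679, (23*-21 - 20*-40)=317, (20*35 - -8*-21)=532, (-8*-13 - -9*35)=419, (-9*-33 - -23*-13)=-2; twice the area = |2945| = 2945; area = 2945/2; answer 2945/2
Step 4: S3 = 2945/2; threaded value p + q = 2947; r = -9; T(3) = 3*(-28) - 1*(39) + 2*(-9) = -141; iterating: T(3)=-141, T(4)=-317, T(5)=-866, T(6)=-2563, T(7)=-7457, T(8)=-21540, T(9)=-62289, T(10)=-180241; answer -180241

-180241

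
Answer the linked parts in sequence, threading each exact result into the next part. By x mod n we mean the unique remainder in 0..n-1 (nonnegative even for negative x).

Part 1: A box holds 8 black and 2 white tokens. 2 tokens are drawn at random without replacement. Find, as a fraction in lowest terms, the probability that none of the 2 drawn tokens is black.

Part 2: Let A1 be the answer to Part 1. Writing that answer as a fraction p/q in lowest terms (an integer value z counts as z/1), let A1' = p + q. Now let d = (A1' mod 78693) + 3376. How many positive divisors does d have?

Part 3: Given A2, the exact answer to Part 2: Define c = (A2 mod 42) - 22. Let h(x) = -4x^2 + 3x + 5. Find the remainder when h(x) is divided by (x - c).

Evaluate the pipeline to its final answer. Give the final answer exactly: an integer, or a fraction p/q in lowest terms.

-821

Part 1: total draws C(10,2) = 45; favorable C(2,2) = 1; P = 1/45; answer 1/45
Part 2: A1 = 1/45; threaded value p + q = 46; d = 3422; 3422 = 2 * 29 * 59; number of divisors = (1+1) * (1+1) * (1+1) = 8; answer 8
Part 3: A2 = 8; c = -14; remainder = value at the root: -4*(-14)^2 + 3*(-14)^1 + 5 = (-784) + (-42) + (5) = -821; answer -821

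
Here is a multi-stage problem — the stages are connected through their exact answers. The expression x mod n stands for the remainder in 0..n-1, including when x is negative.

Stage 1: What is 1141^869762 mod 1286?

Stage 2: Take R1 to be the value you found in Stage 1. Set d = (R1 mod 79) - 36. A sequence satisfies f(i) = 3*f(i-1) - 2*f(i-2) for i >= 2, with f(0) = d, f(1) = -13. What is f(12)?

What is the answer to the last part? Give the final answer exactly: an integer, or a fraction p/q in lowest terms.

Stage 1: squarings mod 1286: 1141^1=1141, 1141^2=449, 1141^4=985, 1141^8=581, 1141^16=629, 1141^32=839, 1141^64=479, 1141^128=533, 1141^256=1169, 1141^512=829, 1141^1024=517, 1141^2048=1087, 1141^4096=1021, 1141^8192=781, 1141^16384=397, 1141^32768=717, 1141^65536=975, 1141^131072=271, 1141^262144=139, 1141^524288=31; 1141^869762 = 1141^2 * 1141^128 * 1141^256 * 1141^1024 * 1141^16384 * 1141^65536 * 1141^262144 * 1141^524288 = 939 (mod 1286); answer 939
Stage 2: R1 = 939; d = 34; f(2) = 3*(-13) - 2*(34) = -107; iterating: f(2)=-107, f(3)=-295, f(4)=-671, f(5)=-1423, f(6)=-2927, f(7)=-5935, f(8)=-11951, f(9)=-23983, f(10)=-48047, f(11)=-96175, f(12)=-192431; answer -192431

-192431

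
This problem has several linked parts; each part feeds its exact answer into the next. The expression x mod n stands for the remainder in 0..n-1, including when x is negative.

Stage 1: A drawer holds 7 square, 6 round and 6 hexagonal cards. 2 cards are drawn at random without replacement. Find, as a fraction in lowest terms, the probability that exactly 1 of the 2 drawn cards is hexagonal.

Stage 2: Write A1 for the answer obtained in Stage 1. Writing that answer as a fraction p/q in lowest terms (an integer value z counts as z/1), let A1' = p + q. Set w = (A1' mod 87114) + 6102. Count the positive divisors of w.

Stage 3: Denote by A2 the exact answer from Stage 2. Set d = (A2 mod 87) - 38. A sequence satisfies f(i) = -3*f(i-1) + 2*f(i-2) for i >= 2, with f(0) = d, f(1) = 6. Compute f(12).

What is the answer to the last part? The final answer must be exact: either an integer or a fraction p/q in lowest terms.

Stage 1: total draws C(19,2) = 171; favorable C(6,1)*C(13,1) = 78; P = 26/57; answer 26/57
Stage 2: A1 = 26/57; threaded value p + q = 83; w = 6185; 6185 = 5 * 1237; number of divisors = (1+1) * (1+1) = 4; answer 4
Stage 3: A2 = 4; d = -34; f(2) = -3*(6) + 2*(-34) = -86; iterating: f(2)=-86, f(3)=270, f(4)=-982, f(5)=3486, f(6)=-12422, f(7)=44238, f(8)=-157558, f(9)=561150, f(10)=-1998566, f(11)=7117998, f(12)=-25351126; answer -25351126

-25351126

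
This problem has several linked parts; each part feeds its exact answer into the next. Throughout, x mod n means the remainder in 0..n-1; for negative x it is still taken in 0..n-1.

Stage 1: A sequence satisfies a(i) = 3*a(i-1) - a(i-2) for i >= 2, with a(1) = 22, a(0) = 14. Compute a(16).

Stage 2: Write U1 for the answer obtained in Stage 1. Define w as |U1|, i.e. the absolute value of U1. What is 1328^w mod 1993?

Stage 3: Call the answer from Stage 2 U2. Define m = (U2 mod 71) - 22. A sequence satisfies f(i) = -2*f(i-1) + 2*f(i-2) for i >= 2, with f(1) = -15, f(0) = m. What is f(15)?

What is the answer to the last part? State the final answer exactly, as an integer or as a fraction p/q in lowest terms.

Stage 1: a(2) = 3*(22) - 1*(14) = 52; iterating: a(2)=52, a(3)=134, a(4)=350, a(5)=916, a(6)=2398, a(7)=6278, a(8)=16436, a(9)=43030, a(10)=112654, a(11)=294932, a(12)=772142, a(13)=2021494, a(14)=5292340, a(15)=13855526, a(16)=36274238; answer 36274238
Stage 2: U1 = 36274238; w = 36274238; squarings mod 1993: 1328^1=1328, 1328^2=1772, 1328^4=1009, 1328^8=1651, 1328^16=1370, 1328^32=1487, 1328^64=932, 1328^128=1669, 1328^256=1340, 1328^512=1900, 1328^1024=677, 1328^2048=1932, 1328^4096=1728, 1328^8192=470, 1328^16384=1670, 1328^32768=693, 1328^65536=1929, 1328^131072=110, 1328^262144=142, 1328^524288=234, 1328^1048576=945, 1328^2097152=161, 1328^4194304=12, 1328^8388608=144, 1328^16777216=806, 1328^33554432=1911; 1328^36274238 = 1328^2 * 1328^4 * 1328^8 * 1328^16 * 1328^32 * 1328^32768 * 1328^65536 * 1328^524288 * 1328^2097152 * 1328^33554432 = 1437 (mod 1993); answer 1437
Stage 3: U2 = 1437; m = -5; f(2) = -2*(-15) + 2*(-5) = 20; iterating: f(2)=20, f(3)=-70, f(4)=180, f(5)=-500, f(6)=1360, f(7)=-3720, f(8)=10160, f(9)=-27760, f(10)=75840, f(11)=-207200, f(12)=566080, f(13)=-1546560, f(14)=4225280, f(15)=-11543680; answer -11543680

-11543680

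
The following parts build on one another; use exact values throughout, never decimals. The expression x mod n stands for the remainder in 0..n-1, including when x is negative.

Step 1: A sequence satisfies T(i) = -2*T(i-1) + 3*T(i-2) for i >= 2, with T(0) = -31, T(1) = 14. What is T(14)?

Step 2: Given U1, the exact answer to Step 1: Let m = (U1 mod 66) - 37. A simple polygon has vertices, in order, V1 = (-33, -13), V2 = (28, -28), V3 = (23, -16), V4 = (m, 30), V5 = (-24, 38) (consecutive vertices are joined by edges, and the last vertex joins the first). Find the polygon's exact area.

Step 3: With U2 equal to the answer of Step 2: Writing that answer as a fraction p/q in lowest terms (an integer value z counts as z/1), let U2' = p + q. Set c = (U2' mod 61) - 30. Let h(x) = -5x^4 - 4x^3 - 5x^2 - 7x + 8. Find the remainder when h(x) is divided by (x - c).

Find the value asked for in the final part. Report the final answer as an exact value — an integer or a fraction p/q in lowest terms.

Step 1: T(2) = -2*(14) + 3*(-31) = -121; iterating: T(2)=-121, T(3)=284, T(4)=-931, T(5)=2714, T(6)=-8221, T(7)=24584, T(8)=-73831, T(9)=221414, T(10)=-664321, T(11)=1992884, T(12)=-5978731, T(13)=17936114, T(14)=-53808421; answer -53808421
Step 2: U1 = -53808421; m = 22; cross terms: (-33*-28 - 28*-13)=1288, (28*-16 - 23*-28)=196, (23*30 - 22*-16)=1042, (22*38 - -24*30)=1556, (-24*-13 - -33*38)=1566; twice the area = |5648| = 5648; area = 2824; answer 2824
Step 3: U2 = 2824; threaded value p + q = 2825; c = -11; remainder = value at the root: -5*(-11)^4 - 4*(-11)^3 - 5*(-11)^2 - 7*(-11)^1 + 8 = (-73205) + (5324) + (-605) + (77) + (8) = -68401; answer -68401

-68401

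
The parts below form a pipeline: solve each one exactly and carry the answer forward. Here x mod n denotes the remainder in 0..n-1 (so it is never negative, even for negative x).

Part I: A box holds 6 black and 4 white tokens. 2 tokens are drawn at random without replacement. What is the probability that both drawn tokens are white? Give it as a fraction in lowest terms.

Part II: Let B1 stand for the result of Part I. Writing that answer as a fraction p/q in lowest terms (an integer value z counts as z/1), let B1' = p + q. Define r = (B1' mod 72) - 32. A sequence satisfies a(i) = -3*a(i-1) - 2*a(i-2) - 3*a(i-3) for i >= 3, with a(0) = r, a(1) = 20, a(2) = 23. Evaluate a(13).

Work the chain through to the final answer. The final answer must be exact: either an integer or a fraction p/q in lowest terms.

Part I: total draws C(10,2) = 45; favorable C(4,2) = 6; P = 2/15; answer 2/15
Part II: B1 = 2/15; threaded value p + q = 17; r = -15; a(3) = -3*(23) - 2*(20) - 3*(-15) = -64; iterating: a(3)=-64, a(4)=86, a(5)=-199, a(6)=617, a(7)=-1711, a(8)=4496, a(9)=-11917, a(10)=31892, a(11)=-85330, a(12)=227957, a(13)=-608887; answer -608887

-608887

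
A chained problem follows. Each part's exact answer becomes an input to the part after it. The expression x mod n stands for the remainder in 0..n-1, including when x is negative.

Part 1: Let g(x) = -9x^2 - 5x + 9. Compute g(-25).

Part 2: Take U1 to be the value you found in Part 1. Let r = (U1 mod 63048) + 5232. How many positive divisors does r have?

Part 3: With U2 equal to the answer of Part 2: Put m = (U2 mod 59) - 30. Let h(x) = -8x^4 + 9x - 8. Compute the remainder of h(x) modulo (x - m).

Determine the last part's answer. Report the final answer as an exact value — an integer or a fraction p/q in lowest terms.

-3656050

Part 1: -9*(-25)^2 - 5*(-25)^1 + 9 = (-5625) + (125) + (9) = -5491; answer -5491
Part 2: U1 = -5491; r = 62789; 62789 = 37 * 1697; number of divisors = (1+1) * (1+1) = 4; answer 4
Part 3: U2 = 4; m = -26; remainder = value at the root: -8*(-26)^4 + 9*(-26)^1 - 8 = (-3655808) + (-234) + (-8) = -3656050; answer -3656050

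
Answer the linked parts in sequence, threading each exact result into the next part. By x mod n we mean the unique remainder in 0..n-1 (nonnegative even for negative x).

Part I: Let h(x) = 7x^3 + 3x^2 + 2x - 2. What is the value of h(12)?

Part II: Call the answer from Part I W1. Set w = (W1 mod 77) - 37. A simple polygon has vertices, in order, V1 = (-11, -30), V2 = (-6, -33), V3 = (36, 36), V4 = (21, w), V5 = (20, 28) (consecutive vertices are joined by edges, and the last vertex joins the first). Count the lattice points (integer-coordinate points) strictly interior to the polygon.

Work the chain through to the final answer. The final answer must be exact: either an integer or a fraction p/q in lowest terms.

656

Part I: 7*(12)^3 + 3*(12)^2 + 2*(12)^1 - 2 = (12096) + (432) + (24) + (-2) = 12550; answer 12550
Part II: W1 = 12550; w = 39; cross terms: (-11*-33 - -6*-30)=183, (-6*36 - 36*-33)=972, (36*39 - 21*36)=648, (21*28 - 20*39)=-192, (20*-30 - -11*28)=-292; twice the area = |1319| = 1319; area = 1319/2; boundary points = 1 + 3 + 3 + 1 + 1 = 9; strictly interior points = area - boundary/2 + 1 = 656; answer 656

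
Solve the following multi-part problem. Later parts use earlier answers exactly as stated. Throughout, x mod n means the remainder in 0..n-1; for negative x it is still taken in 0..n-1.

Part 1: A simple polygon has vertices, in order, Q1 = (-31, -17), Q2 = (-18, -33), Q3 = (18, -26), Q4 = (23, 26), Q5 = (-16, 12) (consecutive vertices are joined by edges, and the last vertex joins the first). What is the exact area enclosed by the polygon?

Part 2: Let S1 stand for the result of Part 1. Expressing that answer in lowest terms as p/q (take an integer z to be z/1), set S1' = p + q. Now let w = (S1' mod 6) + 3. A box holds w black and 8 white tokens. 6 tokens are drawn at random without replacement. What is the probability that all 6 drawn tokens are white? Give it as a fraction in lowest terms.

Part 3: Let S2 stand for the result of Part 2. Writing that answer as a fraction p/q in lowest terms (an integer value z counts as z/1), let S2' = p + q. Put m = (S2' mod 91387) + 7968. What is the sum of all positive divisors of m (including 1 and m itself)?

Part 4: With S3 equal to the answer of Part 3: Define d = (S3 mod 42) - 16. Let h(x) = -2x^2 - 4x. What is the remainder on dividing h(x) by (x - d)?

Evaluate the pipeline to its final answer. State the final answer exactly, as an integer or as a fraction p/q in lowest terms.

Part 1: cross terms: (-31*-33 - -18*-17)=717, (-18*-26 - 18*-33)=1062, (18*26 - 23*-26)=1066, (23*12 - -16*26)=692, (-16*-17 - -31*12)=644; twice the area = |4181| = 4181; area = 4181/2; answer 4181/2
Part 2: S1 = 4181/2; threaded value p + q = 4183; w = 4; total draws C(12,6) = 924; favorable C(8,6) = 28; P = 1/33; answer 1/33
Part 3: S2 = 1/33; threaded value p + q = 34; m = 8002; 8002 = 2 * 4001; sigma = (1 + 2) * (1 + 4001) = 3 * 4002 = 12006; answer 12006
Part 4: S3 = 12006; d = 20; remainder = value at the root: -2*(20)^2 - 4*(20)^1 = (-800) + (-80) = -880; answer -880

-880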